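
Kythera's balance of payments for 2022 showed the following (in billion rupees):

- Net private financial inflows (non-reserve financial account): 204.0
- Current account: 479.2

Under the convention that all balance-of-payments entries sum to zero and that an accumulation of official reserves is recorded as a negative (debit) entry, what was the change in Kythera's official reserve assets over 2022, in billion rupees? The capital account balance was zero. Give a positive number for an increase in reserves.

683.2

Official reserve transactions balance = -(479.2 + 204.0) = -683.2
An accumulation of reserves is recorded as a debit (negative entry), so the change in the stock of reserves is the negative of that balance.
Change in official reserves = -(-683.2) = 683.2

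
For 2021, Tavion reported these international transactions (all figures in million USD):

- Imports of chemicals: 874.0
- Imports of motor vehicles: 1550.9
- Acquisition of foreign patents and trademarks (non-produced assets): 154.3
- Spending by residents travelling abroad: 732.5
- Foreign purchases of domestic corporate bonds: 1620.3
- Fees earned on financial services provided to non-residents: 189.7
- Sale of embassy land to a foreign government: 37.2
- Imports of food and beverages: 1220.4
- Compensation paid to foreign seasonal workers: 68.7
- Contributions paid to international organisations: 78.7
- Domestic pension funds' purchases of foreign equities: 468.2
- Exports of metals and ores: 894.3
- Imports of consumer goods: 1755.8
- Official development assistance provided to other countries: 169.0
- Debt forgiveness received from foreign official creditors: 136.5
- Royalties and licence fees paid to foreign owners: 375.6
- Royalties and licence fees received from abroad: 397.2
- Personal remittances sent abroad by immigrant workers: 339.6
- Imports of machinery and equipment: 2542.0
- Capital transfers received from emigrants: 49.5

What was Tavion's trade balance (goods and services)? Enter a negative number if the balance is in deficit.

Goods: -2542.0 - 1220.4 + 894.3 - 1755.8 - 874.0 - 1550.9 = -7048.8
Services: 397.2 + 189.7 - 732.5 - 375.6 = -521.2
Trade balance = -7048.8 + (-521.2) = -7570.0
(Excluded from the trade balance — capital account: acquisition of foreign patents and trademarks (non-produced assets) 154.3, sale of embassy land to a foreign government 37.2, debt forgiveness received from foreign official creditors 136.5, capital transfers received from emigrants 49.5; financial account: foreign purchases of domestic corporate bonds 1620.3, domestic pension funds' purchases of foreign equities 468.2; primary income: compensation paid to foreign seasonal workers 68.7; secondary income: contributions paid to international organisations 78.7, official development assistance provided to other countries 169.0, personal remittances sent abroad by immigrant workers 339.6.)

-7570.0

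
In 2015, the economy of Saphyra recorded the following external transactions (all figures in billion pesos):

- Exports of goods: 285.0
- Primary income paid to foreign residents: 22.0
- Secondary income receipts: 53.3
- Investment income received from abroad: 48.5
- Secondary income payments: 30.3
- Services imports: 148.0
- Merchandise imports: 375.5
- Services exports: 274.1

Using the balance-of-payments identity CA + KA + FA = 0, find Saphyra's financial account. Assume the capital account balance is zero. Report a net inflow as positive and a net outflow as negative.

-85.1

Goods balance = 285.0 - 375.5 = -90.5
Services balance = 274.1 - 148.0 = 126.1
Trade balance (goods + services) = -90.5 + 126.1 = 35.6
Net primary income = 48.5 - 22.0 = 26.5
Net secondary income = 53.3 - 30.3 = 23.0
Current account = 35.6 + 26.5 + 23.0 = 85.1
Financial account = -(85.1) = -85.1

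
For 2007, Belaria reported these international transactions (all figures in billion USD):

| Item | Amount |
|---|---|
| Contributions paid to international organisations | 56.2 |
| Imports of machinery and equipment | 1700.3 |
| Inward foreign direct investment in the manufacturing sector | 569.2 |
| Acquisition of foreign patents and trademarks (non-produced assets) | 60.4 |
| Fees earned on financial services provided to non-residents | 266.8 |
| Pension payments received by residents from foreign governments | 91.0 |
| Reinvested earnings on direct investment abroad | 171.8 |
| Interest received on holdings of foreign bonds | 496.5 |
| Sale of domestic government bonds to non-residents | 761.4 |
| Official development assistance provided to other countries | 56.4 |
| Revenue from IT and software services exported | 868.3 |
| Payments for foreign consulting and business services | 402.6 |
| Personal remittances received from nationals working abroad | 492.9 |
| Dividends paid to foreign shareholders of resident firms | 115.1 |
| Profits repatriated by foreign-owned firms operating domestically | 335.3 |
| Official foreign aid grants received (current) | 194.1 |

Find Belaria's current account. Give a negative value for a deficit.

-84.5

Goods: -1700.3
Services: -402.6 + 868.3 + 266.8 = 732.5
Primary income: 171.8 - 335.3 + 496.5 - 115.1 = 217.9
Secondary income: 194.1 + 91.0 - 56.2 + 492.9 - 56.4 = 665.4
Current account = (-1700.3) + 732.5 + 217.9 + 665.4 = -84.5
(Excluded from the current account — financial account: inward foreign direct investment in the manufacturing sector 569.2, sale of domestic government bonds to non-residents 761.4; capital account: acquisition of foreign patents and trademarks (non-produced assets) 60.4.)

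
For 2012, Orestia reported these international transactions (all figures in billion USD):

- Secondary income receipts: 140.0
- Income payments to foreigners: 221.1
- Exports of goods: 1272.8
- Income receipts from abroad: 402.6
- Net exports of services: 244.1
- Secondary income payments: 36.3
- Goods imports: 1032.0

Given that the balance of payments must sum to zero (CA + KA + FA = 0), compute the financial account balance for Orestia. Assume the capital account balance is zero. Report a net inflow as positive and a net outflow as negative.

Goods balance = 1272.8 - 1032.0 = 240.8
Services balance = 244.1
Trade balance (goods + services) = 240.8 + 244.1 = 484.9
Net primary income = 402.6 - 221.1 = 181.5
Net secondary income = 140.0 - 36.3 = 103.7
Current account = 484.9 + 181.5 + 103.7 = 770.1
Financial account = -(770.1) = -770.1

-770.1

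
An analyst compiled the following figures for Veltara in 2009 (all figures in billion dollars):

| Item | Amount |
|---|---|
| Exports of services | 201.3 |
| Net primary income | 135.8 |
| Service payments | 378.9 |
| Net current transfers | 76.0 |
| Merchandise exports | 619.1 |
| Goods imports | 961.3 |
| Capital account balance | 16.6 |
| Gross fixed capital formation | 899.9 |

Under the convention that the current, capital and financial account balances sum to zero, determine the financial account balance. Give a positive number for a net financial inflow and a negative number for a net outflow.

Goods balance = 619.1 - 961.3 = -342.2
Services balance = 201.3 - 378.9 = -177.6
Trade balance (goods + services) = -342.2 + (-177.6) = -519.8
Net primary income = 135.8
Net secondary income = 76.0
Current account = -519.8 + 135.8 + 76.0 = -308.0
Financial account = -(-308.0 + 16.6) = 291.4

291.4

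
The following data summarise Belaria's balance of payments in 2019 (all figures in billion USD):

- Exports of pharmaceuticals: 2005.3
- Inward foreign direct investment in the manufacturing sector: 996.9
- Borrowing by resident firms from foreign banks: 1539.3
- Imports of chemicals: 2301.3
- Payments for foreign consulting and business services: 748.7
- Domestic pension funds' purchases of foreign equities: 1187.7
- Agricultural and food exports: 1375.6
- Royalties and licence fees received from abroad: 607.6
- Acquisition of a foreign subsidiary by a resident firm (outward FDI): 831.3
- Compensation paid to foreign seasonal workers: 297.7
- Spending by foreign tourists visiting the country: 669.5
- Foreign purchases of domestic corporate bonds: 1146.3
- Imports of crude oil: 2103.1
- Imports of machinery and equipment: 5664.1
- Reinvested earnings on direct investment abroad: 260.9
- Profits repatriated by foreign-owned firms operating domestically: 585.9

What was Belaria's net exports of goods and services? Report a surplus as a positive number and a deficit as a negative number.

Goods: 1375.6 - 5664.1 - 2103.1 + 2005.3 - 2301.3 = -6687.6
Services: 607.6 + 669.5 - 748.7 = 528.4
Trade balance = -6687.6 + 528.4 = -6159.2
(Excluded from the trade balance — financial account: inward foreign direct investment in the manufacturing sector 996.9, borrowing by resident firms from foreign banks 1539.3, domestic pension funds' purchases of foreign equities 1187.7, acquisition of a foreign subsidiary by a resident firm (outward FDI) 831.3, foreign purchases of domestic corporate bonds 1146.3; primary income: compensation paid to foreign seasonal workers 297.7, reinvested earnings on direct investment abroad 260.9, profits repatriated by foreign-owned firms operating domestically 585.9.)

-6159.2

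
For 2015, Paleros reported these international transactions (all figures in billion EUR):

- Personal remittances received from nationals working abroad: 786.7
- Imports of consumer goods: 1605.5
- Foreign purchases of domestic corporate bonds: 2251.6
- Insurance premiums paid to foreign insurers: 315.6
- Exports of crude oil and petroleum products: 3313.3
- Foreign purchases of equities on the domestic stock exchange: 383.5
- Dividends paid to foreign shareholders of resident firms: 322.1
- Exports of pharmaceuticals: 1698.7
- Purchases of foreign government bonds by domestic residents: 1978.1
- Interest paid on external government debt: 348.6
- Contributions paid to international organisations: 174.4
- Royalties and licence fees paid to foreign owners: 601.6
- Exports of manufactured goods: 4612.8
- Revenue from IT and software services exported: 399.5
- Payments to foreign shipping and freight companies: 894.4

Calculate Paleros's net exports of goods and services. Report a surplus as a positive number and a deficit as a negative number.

6607.2

Goods: 1698.7 - 1605.5 + 4612.8 + 3313.3 = 8019.3
Services: -315.6 - 601.6 + 399.5 - 894.4 = -1412.1
Trade balance = 8019.3 + (-1412.1) = 6607.2
(Excluded from the trade balance — secondary income: personal remittances received from nationals working abroad 786.7, contributions paid to international organisations 174.4; financial account: foreign purchases of domestic corporate bonds 2251.6, foreign purchases of equities on the domestic stock exchange 383.5, purchases of foreign government bonds by domestic residents 1978.1; primary income: dividends paid to foreign shareholders of resident firms 322.1, interest paid on external government debt 348.6.)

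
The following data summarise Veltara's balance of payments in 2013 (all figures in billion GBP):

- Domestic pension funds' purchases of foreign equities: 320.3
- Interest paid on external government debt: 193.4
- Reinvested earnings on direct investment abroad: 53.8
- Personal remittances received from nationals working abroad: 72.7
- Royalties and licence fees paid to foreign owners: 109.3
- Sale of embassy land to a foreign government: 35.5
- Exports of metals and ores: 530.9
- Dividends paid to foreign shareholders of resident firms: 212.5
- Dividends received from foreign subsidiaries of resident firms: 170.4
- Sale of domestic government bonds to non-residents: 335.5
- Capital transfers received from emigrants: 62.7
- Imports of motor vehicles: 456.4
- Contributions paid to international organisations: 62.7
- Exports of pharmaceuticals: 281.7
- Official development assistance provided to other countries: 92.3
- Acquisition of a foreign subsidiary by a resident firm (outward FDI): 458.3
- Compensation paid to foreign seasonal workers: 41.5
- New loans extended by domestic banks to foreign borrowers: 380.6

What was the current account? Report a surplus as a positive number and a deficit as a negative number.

-58.6

Goods: -456.4 + 530.9 + 281.7 = 356.2
Services: -109.3
Primary income: -212.5 - 41.5 + 170.4 + 53.8 - 193.4 = -223.2
Secondary income: 72.7 - 62.7 - 92.3 = -82.3
Current account = 356.2 + (-109.3) + (-223.2) + (-82.3) = -58.6
(Excluded from the current account — financial account: domestic pension funds' purchases of foreign equities 320.3, sale of domestic government bonds to non-residents 335.5, acquisition of a foreign subsidiary by a resident firm (outward FDI) 458.3, new loans extended by domestic banks to foreign borrowers 380.6; capital account: sale of embassy land to a foreign government 35.5, capital transfers received from emigrants 62.7.)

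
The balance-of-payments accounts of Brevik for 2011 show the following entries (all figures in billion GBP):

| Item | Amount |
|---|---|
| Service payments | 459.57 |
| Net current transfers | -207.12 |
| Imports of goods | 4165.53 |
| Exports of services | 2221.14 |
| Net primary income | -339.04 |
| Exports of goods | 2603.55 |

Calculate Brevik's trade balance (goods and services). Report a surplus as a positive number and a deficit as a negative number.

Goods balance = 2603.55 - 4165.53 = -1561.98
Services balance = 2221.14 - 459.57 = 1761.57
Trade balance (goods + services) = -1561.98 + 1761.57 = 199.59

199.59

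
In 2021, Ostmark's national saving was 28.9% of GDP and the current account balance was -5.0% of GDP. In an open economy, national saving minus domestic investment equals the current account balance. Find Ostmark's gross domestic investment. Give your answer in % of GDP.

I = S - CA = 28.9 - (-5.0) = 33.9

33.9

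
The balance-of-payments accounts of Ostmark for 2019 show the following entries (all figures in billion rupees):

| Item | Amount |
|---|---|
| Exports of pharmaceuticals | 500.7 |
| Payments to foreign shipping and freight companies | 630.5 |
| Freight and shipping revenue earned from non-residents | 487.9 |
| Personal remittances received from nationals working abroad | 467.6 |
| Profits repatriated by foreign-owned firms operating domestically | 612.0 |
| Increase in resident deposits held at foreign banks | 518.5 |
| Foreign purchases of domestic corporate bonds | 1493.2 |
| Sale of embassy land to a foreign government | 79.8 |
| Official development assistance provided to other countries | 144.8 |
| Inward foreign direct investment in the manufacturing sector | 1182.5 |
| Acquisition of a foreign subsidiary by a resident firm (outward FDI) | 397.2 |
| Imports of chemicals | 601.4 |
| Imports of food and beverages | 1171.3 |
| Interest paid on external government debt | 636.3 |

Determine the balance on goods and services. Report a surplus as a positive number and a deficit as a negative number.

-1414.6

Goods: 500.7 - 1171.3 - 601.4 = -1272.0
Services: 487.9 - 630.5 = -142.6
Trade balance = -1272.0 + (-142.6) = -1414.6
(Excluded from the trade balance — secondary income: personal remittances received from nationals working abroad 467.6, official development assistance provided to other countries 144.8; primary income: profits repatriated by foreign-owned firms operating domestically 612.0, interest paid on external government debt 636.3; financial account: increase in resident deposits held at foreign banks 518.5, foreign purchases of domestic corporate bonds 1493.2, inward foreign direct investment in the manufacturing sector 1182.5, acquisition of a foreign subsidiary by a resident firm (outward FDI) 397.2; capital account: sale of embassy land to a foreign government 79.8.)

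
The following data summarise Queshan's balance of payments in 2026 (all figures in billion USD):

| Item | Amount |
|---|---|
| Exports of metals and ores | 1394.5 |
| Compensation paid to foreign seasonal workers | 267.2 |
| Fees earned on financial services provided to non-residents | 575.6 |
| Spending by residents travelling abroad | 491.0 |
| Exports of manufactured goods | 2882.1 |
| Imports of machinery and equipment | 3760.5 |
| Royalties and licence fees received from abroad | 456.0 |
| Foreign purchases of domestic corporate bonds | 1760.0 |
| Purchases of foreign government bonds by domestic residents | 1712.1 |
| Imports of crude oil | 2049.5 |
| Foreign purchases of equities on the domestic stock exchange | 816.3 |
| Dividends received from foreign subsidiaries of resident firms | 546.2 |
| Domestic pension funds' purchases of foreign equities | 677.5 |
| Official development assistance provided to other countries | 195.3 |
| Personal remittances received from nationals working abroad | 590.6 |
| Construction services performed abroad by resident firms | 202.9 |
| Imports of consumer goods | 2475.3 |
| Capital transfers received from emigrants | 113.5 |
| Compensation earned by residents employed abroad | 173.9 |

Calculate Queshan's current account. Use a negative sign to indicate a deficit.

Goods: 2882.1 - 3760.5 + 1394.5 - 2049.5 - 2475.3 = -4008.7
Services: -491.0 + 456.0 + 202.9 + 575.6 = 743.5
Primary income: 546.2 - 267.2 + 173.9 = 452.9
Secondary income: 590.6 - 195.3 = 395.3
Current account = (-4008.7) + 743.5 + 452.9 + 395.3 = -2417.0
(Excluded from the current account — financial account: foreign purchases of domestic corporate bonds 1760.0, purchases of foreign government bonds by domestic residents 1712.1, foreign purchases of equities on the domestic stock exchange 816.3, domestic pension funds' purchases of foreign equities 677.5; capital account: capital transfers received from emigrants 113.5.)

-2417.0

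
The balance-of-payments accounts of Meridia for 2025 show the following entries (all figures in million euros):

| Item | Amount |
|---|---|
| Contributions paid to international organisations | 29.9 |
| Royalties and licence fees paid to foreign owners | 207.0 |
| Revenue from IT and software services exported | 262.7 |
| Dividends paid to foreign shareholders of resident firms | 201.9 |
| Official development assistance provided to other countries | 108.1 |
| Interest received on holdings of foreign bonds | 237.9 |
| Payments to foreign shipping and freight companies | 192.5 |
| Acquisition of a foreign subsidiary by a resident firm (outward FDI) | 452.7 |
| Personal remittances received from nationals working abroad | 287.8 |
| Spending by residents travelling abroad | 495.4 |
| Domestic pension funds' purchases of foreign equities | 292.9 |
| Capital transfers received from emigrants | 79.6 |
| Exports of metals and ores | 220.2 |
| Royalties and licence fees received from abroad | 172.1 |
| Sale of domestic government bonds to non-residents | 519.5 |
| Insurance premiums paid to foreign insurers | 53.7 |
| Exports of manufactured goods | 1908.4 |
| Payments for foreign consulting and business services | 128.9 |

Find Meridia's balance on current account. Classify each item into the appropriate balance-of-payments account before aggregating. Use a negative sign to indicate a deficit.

1671.7

Goods: 1908.4 + 220.2 = 2128.6
Services: -495.4 - 53.7 - 192.5 - 128.9 + 172.1 + 262.7 - 207.0 = -642.7
Primary income: 237.9 - 201.9 = 36.0
Secondary income: -29.9 - 108.1 + 287.8 = 149.8
Current account = 2128.6 + (-642.7) + 36.0 + 149.8 = 1671.7
(Excluded from the current account — financial account: acquisition of a foreign subsidiary by a resident firm (outward FDI) 452.7, domestic pension funds' purchases of foreign equities 292.9, sale of domestic government bonds to non-residents 519.5; capital account: capital transfers received from emigrants 79.6.)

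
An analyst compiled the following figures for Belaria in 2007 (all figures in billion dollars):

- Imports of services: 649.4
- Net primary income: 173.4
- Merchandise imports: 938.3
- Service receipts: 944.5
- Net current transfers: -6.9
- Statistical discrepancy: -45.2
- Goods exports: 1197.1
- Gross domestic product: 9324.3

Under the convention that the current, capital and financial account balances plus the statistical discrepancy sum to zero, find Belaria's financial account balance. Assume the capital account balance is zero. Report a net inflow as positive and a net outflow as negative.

Goods balance = 1197.1 - 938.3 = 258.8
Services balance = 944.5 - 649.4 = 295.1
Trade balance (goods + services) = 258.8 + 295.1 = 553.9
Net primary income = 173.4
Net secondary income = -6.9
Current account = 553.9 + 173.4 + (-6.9) = 720.4
Financial account = -(720.4 + (-45.2)) = -675.2

-675.2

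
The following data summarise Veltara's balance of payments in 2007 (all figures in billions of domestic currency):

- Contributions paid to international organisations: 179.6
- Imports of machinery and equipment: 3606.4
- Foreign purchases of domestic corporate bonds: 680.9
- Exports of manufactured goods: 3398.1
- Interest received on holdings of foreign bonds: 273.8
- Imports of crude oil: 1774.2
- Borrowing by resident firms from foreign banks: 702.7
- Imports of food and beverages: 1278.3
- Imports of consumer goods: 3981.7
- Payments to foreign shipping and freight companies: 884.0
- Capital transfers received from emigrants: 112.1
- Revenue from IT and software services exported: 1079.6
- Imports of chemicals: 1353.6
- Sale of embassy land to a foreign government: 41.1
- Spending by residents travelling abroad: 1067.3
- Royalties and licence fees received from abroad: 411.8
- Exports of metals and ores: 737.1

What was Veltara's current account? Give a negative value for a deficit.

-8224.7

Goods: -1774.2 + 737.1 + 3398.1 - 1353.6 - 1278.3 - 3981.7 - 3606.4 = -7859.0
Services: -884.0 + 411.8 + 1079.6 - 1067.3 = -459.9
Primary income: 273.8
Secondary income: -179.6
Current account = (-7859.0) + (-459.9) + 273.8 + (-179.6) = -8224.7
(Excluded from the current account — financial account: foreign purchases of domestic corporate bonds 680.9, borrowing by resident firms from foreign banks 702.7; capital account: capital transfers received from emigrants 112.1, sale of embassy land to a foreign government 41.1.)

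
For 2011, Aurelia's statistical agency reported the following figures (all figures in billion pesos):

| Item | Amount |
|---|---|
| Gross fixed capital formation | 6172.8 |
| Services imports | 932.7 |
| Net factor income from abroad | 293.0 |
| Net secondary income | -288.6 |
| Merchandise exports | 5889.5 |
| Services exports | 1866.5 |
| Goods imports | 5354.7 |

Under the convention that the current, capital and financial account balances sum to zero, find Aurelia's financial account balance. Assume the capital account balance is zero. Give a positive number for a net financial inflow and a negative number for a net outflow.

Goods balance = 5889.5 - 5354.7 = 534.8
Services balance = 1866.5 - 932.7 = 933.8
Trade balance (goods + services) = 534.8 + 933.8 = 1468.6
Net primary income = 293.0
Net secondary income = -288.6
Current account = 1468.6 + 293.0 + (-288.6) = 1473.0
Financial account = -(1473.0) = -1473.0

-1473.0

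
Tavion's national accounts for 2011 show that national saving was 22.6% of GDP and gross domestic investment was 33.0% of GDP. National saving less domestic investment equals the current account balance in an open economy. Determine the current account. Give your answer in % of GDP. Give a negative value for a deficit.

-10.4

CA = S - I = 22.6 - 33.0 = -10.4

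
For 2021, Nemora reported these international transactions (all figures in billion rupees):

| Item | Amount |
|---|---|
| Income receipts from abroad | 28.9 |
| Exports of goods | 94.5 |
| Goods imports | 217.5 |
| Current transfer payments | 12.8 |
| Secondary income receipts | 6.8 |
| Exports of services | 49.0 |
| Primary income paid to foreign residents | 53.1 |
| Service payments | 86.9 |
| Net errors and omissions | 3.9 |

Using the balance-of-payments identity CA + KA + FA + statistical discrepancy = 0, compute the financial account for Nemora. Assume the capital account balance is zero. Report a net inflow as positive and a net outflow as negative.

Goods balance = 94.5 - 217.5 = -123.0
Services balance = 49.0 - 86.9 = -37.9
Trade balance (goods + services) = -123.0 + (-37.9) = -160.9
Net primary income = 28.9 - 53.1 = -24.2
Net secondary income = 6.8 - 12.8 = -6.0
Current account = -160.9 + (-24.2) + (-6.0) = -191.1
Financial account = -(-191.1 + 3.9) = 187.2

187.2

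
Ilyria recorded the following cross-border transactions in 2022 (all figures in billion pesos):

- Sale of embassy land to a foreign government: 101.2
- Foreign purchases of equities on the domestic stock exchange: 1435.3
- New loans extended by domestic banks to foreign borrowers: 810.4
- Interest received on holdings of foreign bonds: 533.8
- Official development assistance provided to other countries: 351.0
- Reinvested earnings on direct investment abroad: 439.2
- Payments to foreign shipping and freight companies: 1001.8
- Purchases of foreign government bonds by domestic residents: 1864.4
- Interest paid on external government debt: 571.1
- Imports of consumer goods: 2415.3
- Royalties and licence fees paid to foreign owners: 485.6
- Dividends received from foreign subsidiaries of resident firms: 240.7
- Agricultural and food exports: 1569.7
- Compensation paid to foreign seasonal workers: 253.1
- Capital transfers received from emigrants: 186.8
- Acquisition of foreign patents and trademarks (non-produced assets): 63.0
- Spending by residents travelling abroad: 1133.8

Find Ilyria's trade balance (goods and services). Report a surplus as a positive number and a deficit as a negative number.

Goods: 1569.7 - 2415.3 = -845.6
Services: -1001.8 - 485.6 - 1133.8 = -2621.2
Trade balance = -845.6 + (-2621.2) = -3466.8
(Excluded from the trade balance — capital account: sale of embassy land to a foreign government 101.2, capital transfers received from emigrants 186.8, acquisition of foreign patents and trademarks (non-produced assets) 63.0; financial account: foreign purchases of equities on the domestic stock exchange 1435.3, new loans extended by domestic banks to foreign borrowers 810.4, purchases of foreign government bonds by domestic residents 1864.4; primary income: interest received on holdings of foreign bonds 533.8, reinvested earnings on direct investment abroad 439.2, interest paid on external government debt 571.1, dividends received from foreign subsidiaries of resident firms 240.7, compensation paid to foreign seasonal workers 253.1; secondary income: official development assistance provided to other countries 351.0.)

-3466.8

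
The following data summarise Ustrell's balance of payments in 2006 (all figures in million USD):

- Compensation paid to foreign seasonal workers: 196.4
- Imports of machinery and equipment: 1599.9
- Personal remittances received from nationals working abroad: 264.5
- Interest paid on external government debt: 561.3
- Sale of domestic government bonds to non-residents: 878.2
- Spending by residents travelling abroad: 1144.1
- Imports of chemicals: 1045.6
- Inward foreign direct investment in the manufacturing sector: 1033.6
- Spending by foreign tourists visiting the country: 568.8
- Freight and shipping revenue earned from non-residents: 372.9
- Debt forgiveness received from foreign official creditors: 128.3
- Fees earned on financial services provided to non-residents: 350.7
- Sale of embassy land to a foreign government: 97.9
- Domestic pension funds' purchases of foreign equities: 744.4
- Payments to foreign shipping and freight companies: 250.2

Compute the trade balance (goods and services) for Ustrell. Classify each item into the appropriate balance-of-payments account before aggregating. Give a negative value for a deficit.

Goods: -1599.9 - 1045.6 = -2645.5
Services: 350.7 - 250.2 + 568.8 - 1144.1 + 372.9 = -101.9
Trade balance = -2645.5 + (-101.9) = -2747.4
(Excluded from the trade balance — primary income: compensation paid to foreign seasonal workers 196.4, interest paid on external government debt 561.3; secondary income: personal remittances received from nationals working abroad 264.5; financial account: sale of domestic government bonds to non-residents 878.2, inward foreign direct investment in the manufacturing sector 1033.6, domestic pension funds' purchases of foreign equities 744.4; capital account: debt forgiveness received from foreign official creditors 128.3, sale of embassy land to a foreign government 97.9.)

-2747.4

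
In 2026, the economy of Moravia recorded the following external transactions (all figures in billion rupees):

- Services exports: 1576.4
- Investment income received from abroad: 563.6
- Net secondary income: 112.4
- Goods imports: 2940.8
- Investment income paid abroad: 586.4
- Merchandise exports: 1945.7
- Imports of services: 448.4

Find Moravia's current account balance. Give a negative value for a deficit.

Goods balance = 1945.7 - 2940.8 = -995.1
Services balance = 1576.4 - 448.4 = 1128.0
Trade balance (goods + services) = -995.1 + 1128.0 = 132.9
Net primary income = 563.6 - 586.4 = -22.8
Net secondary income = 112.4
Current account = 132.9 + (-22.8) + 112.4 = 222.5

222.5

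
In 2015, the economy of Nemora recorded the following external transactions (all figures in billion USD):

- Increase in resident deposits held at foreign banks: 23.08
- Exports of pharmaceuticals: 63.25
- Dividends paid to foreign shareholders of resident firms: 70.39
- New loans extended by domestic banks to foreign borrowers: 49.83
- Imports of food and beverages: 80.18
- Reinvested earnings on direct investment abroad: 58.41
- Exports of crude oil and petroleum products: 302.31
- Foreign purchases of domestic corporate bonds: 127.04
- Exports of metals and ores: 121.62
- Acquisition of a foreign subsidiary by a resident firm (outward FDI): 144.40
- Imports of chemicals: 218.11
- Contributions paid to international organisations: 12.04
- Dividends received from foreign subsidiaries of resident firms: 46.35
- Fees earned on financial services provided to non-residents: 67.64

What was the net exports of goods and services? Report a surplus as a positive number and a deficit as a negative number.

256.53

Goods: 63.25 + 302.31 + 121.62 - 218.11 - 80.18 = 188.89
Services: 67.64
Trade balance = 188.89 + 67.64 = 256.53
(Excluded from the trade balance — financial account: increase in resident deposits held at foreign banks 23.08, new loans extended by domestic banks to foreign borrowers 49.83, foreign purchases of domestic corporate bonds 127.04, acquisition of a foreign subsidiary by a resident firm (outward FDI) 144.40; primary income: dividends paid to foreign shareholders of resident firms 70.39, reinvested earnings on direct investment abroad 58.41, dividends received from foreign subsidiaries of resident firms 46.35; secondary income: contributions paid to international organisations 12.04.)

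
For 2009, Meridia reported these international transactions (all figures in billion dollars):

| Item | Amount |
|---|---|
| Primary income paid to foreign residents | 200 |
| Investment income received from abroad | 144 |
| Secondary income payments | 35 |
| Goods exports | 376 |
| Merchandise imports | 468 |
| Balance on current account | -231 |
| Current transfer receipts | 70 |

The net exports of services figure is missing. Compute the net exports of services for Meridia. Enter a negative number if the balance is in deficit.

Current account = goods balance + services balance + net primary income + net secondary income
Sum of the known components = -113
Net exports of services = CA - (known components) = -231 - (-113) = -118

-118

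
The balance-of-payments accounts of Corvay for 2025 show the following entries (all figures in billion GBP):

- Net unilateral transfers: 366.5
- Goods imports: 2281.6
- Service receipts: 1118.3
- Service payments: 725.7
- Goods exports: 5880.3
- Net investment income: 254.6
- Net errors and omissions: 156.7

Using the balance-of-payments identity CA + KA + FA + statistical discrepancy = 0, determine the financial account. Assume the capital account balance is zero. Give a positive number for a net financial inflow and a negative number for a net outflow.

Goods balance = 5880.3 - 2281.6 = 3598.7
Services balance = 1118.3 - 725.7 = 392.6
Trade balance (goods + services) = 3598.7 + 392.6 = 3991.3
Net primary income = 254.6
Net secondary income = 366.5
Current account = 3991.3 + 254.6 + 366.5 = 4612.4
Financial account = -(4612.4 + 156.7) = -4769.1

-4769.1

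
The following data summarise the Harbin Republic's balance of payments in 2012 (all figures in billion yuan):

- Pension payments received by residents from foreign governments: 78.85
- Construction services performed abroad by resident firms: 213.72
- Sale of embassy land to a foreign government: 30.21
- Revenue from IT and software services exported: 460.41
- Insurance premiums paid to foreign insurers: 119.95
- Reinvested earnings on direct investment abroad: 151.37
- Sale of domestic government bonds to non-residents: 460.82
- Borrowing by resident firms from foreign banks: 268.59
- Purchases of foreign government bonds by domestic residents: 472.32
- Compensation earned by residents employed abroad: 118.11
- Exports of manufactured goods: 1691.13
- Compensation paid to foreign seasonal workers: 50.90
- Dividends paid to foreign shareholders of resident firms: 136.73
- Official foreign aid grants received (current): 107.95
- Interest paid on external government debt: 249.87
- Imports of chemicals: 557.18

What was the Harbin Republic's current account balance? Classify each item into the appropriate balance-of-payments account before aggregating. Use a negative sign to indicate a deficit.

1706.91

Goods: -557.18 + 1691.13 = 1133.95
Services: 460.41 - 119.95 + 213.72 = 554.18
Primary income: -136.73 + 151.37 - 249.87 + 118.11 - 50.90 = -168.02
Secondary income: 78.85 + 107.95 = 186.80
Current account = 1133.95 + 554.18 + (-168.02) + 186.80 = 1706.91
(Excluded from the current account — capital account: sale of embassy land to a foreign government 30.21; financial account: sale of domestic government bonds to non-residents 460.82, borrowing by resident firms from foreign banks 268.59, purchases of foreign government bonds by domestic residents 472.32.)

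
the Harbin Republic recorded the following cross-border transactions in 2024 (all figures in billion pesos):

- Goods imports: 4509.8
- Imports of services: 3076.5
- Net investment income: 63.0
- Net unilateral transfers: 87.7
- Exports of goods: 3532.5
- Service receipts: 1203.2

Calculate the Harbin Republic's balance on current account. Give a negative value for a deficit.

Goods balance = 3532.5 - 4509.8 = -977.3
Services balance = 1203.2 - 3076.5 = -1873.3
Trade balance (goods + services) = -977.3 + (-1873.3) = -2850.6
Net primary income = 63.0
Net secondary income = 87.7
Current account = -2850.6 + 63.0 + 87.7 = -2699.9

-2699.9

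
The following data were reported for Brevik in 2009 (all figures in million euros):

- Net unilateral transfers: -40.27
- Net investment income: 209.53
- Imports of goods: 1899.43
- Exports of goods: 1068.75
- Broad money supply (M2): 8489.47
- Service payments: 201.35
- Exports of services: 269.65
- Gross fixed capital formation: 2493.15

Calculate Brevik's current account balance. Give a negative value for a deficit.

-593.12

Goods balance = 1068.75 - 1899.43 = -830.68
Services balance = 269.65 - 201.35 = 68.30
Trade balance (goods + services) = -830.68 + 68.30 = -762.38
Net primary income = 209.53
Net secondary income = -40.27
Current account = -762.38 + 209.53 + (-40.27) = -593.12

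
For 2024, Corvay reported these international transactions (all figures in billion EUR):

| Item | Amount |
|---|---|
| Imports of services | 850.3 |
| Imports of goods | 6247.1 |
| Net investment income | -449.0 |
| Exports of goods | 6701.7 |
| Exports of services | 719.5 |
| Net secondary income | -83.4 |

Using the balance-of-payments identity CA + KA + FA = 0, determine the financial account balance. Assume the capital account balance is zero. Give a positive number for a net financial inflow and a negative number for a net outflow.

Goods balance = 6701.7 - 6247.1 = 454.6
Services balance = 719.5 - 850.3 = -130.8
Trade balance (goods + services) = 454.6 + (-130.8) = 323.8
Net primary income = -449.0
Net secondary income = -83.4
Current account = 323.8 + (-449.0) + (-83.4) = -208.6
Financial account = -(-208.6) = 208.6

208.6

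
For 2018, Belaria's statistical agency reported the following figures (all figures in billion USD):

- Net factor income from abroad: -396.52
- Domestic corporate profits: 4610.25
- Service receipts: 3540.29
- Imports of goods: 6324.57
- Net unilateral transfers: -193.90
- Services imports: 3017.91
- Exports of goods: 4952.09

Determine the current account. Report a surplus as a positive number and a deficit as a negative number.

-1440.52

Goods balance = 4952.09 - 6324.57 = -1372.48
Services balance = 3540.29 - 3017.91 = 522.38
Trade balance (goods + services) = -1372.48 + 522.38 = -850.10
Net primary income = -396.52
Net secondary income = -193.90
Current account = -850.10 + (-396.52) + (-193.90) = -1440.52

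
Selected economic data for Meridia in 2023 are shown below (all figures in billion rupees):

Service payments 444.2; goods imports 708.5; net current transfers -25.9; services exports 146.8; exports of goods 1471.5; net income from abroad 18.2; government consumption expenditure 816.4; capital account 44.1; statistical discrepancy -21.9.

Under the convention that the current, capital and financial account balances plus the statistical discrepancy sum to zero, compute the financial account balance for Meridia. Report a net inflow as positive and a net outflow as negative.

Goods balance = 1471.5 - 708.5 = 763.0
Services balance = 146.8 - 444.2 = -297.4
Trade balance (goods + services) = 763.0 + (-297.4) = 465.6
Net primary income = 18.2
Net secondary income = -25.9
Current account = 465.6 + 18.2 + (-25.9) = 457.9
Financial account = -(457.9 + 44.1 + (-21.9)) = -480.1

-480.1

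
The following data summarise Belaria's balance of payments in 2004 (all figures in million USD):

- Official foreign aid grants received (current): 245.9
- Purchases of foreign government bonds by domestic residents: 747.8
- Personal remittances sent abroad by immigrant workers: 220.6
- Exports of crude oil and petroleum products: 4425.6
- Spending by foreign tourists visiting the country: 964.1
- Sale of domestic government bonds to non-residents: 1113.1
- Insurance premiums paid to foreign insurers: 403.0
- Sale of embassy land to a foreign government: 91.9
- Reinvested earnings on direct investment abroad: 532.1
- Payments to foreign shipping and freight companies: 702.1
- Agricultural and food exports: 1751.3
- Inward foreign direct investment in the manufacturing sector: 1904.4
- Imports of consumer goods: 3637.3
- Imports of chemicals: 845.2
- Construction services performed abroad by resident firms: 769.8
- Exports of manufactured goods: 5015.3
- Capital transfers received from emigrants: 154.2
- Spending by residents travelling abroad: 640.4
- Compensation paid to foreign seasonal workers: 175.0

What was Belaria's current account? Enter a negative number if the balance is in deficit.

7080.5

Goods: -3637.3 + 5015.3 + 1751.3 + 4425.6 - 845.2 = 6709.7
Services: -702.1 + 769.8 - 403.0 + 964.1 - 640.4 = -11.6
Primary income: -175.0 + 532.1 = 357.1
Secondary income: 245.9 - 220.6 = 25.3
Current account = 6709.7 + (-11.6) + 357.1 + 25.3 = 7080.5
(Excluded from the current account — financial account: purchases of foreign government bonds by domestic residents 747.8, sale of domestic government bonds to non-residents 1113.1, inward foreign direct investment in the manufacturing sector 1904.4; capital account: sale of embassy land to a foreign government 91.9, capital transfers received from emigrants 154.2.)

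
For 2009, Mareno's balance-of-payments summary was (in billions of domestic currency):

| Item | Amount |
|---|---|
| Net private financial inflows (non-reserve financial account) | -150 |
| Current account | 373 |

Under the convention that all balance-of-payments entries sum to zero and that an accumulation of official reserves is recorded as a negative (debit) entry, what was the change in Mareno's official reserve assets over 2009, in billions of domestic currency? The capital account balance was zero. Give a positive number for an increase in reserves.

Official reserve transactions balance = -(373 + (-150)) = -223
An accumulation of reserves is recorded as a debit (negative entry), so the change in the stock of reserves is the negative of that balance.
Change in official reserves = -(-223) = 223

223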